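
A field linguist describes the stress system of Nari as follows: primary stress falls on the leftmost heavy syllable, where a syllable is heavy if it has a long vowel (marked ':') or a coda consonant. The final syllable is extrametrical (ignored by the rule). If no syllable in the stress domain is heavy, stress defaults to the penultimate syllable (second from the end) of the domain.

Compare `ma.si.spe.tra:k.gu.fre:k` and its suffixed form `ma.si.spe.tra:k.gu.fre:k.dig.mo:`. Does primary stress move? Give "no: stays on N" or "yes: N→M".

Base `ma.si.spe.tra:k.gu.fre:k` (6 syllables):
  The final syllable (6, fre:k) is extrametrical; the stress domain is syllables 1–5.
  Weights: 1 ma L, 2 si L, 3 spe L, 4 tra:k H, 5 gu L.
  Heavy syllables in the domain: 4. The leftmost is syllable 4 (tra:k).
  → primary stress on syllable 4.
Suffixed `ma.si.spe.tra:k.gu.fre:k.dig.mo:` (8 syllables):
  The final syllable (8, mo:) is extrametrical; the stress domain is syllables 1–7.
  Weights: 1 ma L, 2 si L, 3 spe L, 4 tra:k H, 5 gu L, 6 fre:k H, 7 dig H.
  Heavy syllables in the domain: 4, 6, 7. The leftmost is syllable 4 (tra:k).
  → primary stress on syllable 4.

no: stays on 4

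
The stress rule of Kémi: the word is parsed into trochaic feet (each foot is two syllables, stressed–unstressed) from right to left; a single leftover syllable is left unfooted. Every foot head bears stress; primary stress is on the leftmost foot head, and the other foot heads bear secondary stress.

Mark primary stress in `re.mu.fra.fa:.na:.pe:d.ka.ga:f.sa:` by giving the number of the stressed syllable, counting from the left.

Parse right to left into trochaic (ˈσσ) feet: re (ˈmu.fra) (ˈfa:.na:) (ˈpe:d.ka) (ˈga:f.sa:). Syllable 1 is left unfooted.
Foot heads (stressed positions): 2, 4, 6, 8.
End Rule Leftmost: primary stress on the leftmost head = syllable 2.
Primary stress: syllable 2 → re.ˈmu.fra.fa:.na:.pe:d.ka.ga:f.sa:.

2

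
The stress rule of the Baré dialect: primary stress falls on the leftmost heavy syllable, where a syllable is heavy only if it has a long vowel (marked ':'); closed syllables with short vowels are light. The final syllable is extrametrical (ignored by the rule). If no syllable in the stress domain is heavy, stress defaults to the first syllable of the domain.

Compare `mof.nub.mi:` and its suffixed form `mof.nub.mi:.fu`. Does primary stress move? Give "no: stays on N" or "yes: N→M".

Base `mof.nub.mi:` (3 syllables):
  The final syllable (3, mi:) is extrametrical; the stress domain is syllables 1–2.
  Weights: 1 mof L, 2 nub L.
  No heavy syllable in the domain; default to the first syllable of the domain = syllable 1.
  → primary stress on syllable 1.
Suffixed `mof.nub.mi:.fu` (4 syllables):
  The final syllable (4, fu) is extrametrical; the stress domain is syllables 1–3.
  Weights: 1 mof L, 2 nub L, 3 mi: H.
  Heavy syllables in the domain: 3. The leftmost is syllable 3 (mi:).
  → primary stress on syllable 3.

yes: 1→3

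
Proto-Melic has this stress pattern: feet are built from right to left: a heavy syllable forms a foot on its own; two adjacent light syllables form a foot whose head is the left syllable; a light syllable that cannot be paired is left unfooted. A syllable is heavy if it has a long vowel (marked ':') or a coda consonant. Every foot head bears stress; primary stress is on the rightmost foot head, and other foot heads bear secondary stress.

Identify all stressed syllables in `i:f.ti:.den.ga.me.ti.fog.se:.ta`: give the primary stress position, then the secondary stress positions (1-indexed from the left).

Weights: 1 i:f H, 2 ti: H, 3 den H, 4 ga L, 5 me L, 6 ti L, 7 fog H, 8 se: H, 9 ta L.
Parse right to left (heavy = foot alone; LL = one foot; stranded L unfooted): (ˈi:f) (ˈti:) (ˈden) ga (ˈme.ti) (ˈfog) (ˈse:) ta.
Foot heads: 1, 2, 3, 5, 7, 8.
Primary stress on the rightmost head = syllable 8.
Secondary stress on 1, 2, 3, 5, 7: ˌi:f.ˌti:.ˌden.ga.ˌme.ti.ˌfog.ˈse:.ta.

primary 8, secondary 1, 2, 3, 5, 7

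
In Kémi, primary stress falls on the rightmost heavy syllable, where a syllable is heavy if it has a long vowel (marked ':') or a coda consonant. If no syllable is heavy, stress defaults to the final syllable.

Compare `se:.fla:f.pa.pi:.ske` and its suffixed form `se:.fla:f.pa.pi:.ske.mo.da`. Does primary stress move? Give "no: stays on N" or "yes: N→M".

no: stays on 4

Base `se:.fla:f.pa.pi:.ske` (5 syllables):
  Weights: 1 se: H, 2 fla:f H, 3 pa L, 4 pi: H, 5 ske L.
  Heavy syllables in the domain: 1, 2, 4. The rightmost is syllable 4 (pi:).
  → primary stress on syllable 4.
Suffixed `se:.fla:f.pa.pi:.ske.mo.da` (7 syllables):
  Weights: 1 se: H, 2 fla:f H, 3 pa L, 4 pi: H, 5 ske L, 6 mo L, 7 da L.
  Heavy syllables in the domain: 1, 2, 4. The rightmost is syllable 4 (pi:).
  → primary stress on syllable 4.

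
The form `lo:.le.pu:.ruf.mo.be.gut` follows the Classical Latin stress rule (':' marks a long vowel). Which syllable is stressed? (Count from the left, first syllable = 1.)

Classical Latin: stress the penult if heavy (long vowel or closed), else the antepenult.
Weights: 5 mo L, 6 be L, 7 gut H.
The penult (syllable 6, be) is light, so stress falls on the antepenult (syllable 5, mo).
Stress on syllable 5: lo:.le.pu:.ruf.ˈmo.be.gut.

5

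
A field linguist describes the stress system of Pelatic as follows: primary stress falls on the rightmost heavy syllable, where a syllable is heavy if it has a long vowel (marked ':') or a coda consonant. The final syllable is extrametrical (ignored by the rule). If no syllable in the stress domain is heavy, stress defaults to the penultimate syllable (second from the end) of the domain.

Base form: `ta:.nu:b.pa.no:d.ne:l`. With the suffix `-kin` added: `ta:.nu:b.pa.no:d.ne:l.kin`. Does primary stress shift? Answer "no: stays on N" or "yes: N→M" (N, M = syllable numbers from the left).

Base `ta:.nu:b.pa.no:d.ne:l` (5 syllables):
  The final syllable (5, ne:l) is extrametrical; the stress domain is syllables 1–4.
  Weights: 1 ta: H, 2 nu:b H, 3 pa L, 4 no:d H.
  Heavy syllables in the domain: 1, 2, 4. The rightmost is syllable 4 (no:d).
  → primary stress on syllable 4.
Suffixed `ta:.nu:b.pa.no:d.ne:l.kin` (6 syllables):
  The final syllable (6, kin) is extrametrical; the stress domain is syllables 1–5.
  Weights: 1 ta: H, 2 nu:b H, 3 pa L, 4 no:d H, 5 ne:l H.
  Heavy syllables in the domain: 1, 2, 4, 5. The rightmost is syllable 5 (ne:l).
  → primary stress on syllable 5.

yes: 4→5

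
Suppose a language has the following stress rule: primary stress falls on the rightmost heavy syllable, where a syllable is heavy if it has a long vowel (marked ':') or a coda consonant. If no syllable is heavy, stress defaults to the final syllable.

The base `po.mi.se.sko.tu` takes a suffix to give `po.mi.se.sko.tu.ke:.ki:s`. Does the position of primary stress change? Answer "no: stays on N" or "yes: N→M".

yes: 5→7

Base `po.mi.se.sko.tu` (5 syllables):
  Weights: 1 po L, 2 mi L, 3 se L, 4 sko L, 5 tu L.
  No heavy syllable in the domain; default to the final syllable = syllable 5.
  → primary stress on syllable 5.
Suffixed `po.mi.se.sko.tu.ke:.ki:s` (7 syllables):
  Weights: 1 po L, 2 mi L, 3 se L, 4 sko L, 5 tu L, 6 ke: H, 7 ki:s H.
  Heavy syllables in the domain: 6, 7. The rightmost is syllable 7 (ki:s).
  → primary stress on syllable 7.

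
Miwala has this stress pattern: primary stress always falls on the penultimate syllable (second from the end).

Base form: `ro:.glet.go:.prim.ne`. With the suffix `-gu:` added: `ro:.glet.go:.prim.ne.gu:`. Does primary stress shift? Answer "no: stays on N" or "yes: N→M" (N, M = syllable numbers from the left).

Base `ro:.glet.go:.prim.ne` (5 syllables):
  The word has 5 syllables; the penultimate syllable (second from the end) is syllable 4 (prim).
  → primary stress on syllable 4.
Suffixed `ro:.glet.go:.prim.ne.gu:` (6 syllables):
  The word has 6 syllables; the penultimate syllable (second from the end) is syllable 5 (ne).
  → primary stress on syllable 5.

yes: 4→5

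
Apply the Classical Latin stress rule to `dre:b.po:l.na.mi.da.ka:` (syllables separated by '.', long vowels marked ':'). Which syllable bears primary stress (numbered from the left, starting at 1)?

4

Classical Latin: stress the penult if heavy (long vowel or closed), else the antepenult.
Weights: 4 mi L, 5 da L, 6 ka: H.
The penult (syllable 5, da) is light, so stress falls on the antepenult (syllable 4, mi).
Stress on syllable 4: dre:b.po:l.na.ˈmi.da.ka:.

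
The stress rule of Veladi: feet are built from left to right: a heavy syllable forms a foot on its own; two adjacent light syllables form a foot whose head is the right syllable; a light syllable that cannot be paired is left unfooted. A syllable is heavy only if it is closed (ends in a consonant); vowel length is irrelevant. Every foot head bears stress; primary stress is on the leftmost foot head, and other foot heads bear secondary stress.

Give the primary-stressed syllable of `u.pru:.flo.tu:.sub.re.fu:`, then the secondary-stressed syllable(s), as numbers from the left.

primary 2, secondary 4, 5, 7

Weights: 1 u L, 2 pru: L, 3 flo L, 4 tu: L, 5 sub H, 6 re L, 7 fu: L.
Parse left to right (heavy = foot alone; LL = one foot; stranded L unfooted): (u.ˈpru:) (flo.ˈtu:) (ˈsub) (re.ˈfu:).
Foot heads: 2, 4, 5, 7.
Primary stress on the leftmost head = syllable 2.
Secondary stress on 4, 5, 7: u.ˈpru:.flo.ˌtu:.ˌsub.re.ˌfu:.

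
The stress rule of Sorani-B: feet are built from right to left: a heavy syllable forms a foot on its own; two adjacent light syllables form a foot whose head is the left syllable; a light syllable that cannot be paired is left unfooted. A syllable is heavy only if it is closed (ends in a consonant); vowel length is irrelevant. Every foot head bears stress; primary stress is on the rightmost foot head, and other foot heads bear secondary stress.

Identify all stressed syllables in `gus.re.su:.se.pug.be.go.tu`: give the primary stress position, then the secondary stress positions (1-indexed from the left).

primary 7, secondary 1, 3, 5

Weights: 1 gus H, 2 re L, 3 su: L, 4 se L, 5 pug H, 6 be L, 7 go L, 8 tu L.
Parse right to left (heavy = foot alone; LL = one foot; stranded L unfooted): (ˈgus) re (ˈsu:.se) (ˈpug) be (ˈgo.tu).
Foot heads: 1, 3, 5, 7.
Primary stress on the rightmost head = syllable 7.
Secondary stress on 1, 3, 5: ˌgus.re.ˌsu:.se.ˌpug.be.ˈgo.tu.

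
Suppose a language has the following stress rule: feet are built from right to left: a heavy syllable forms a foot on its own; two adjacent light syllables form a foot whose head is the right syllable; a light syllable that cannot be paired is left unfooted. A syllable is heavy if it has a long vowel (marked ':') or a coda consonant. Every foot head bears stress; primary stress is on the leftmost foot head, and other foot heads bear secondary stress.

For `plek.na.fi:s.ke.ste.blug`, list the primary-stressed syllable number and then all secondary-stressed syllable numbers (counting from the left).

Weights: 1 plek H, 2 na L, 3 fi:s H, 4 ke L, 5 ste L, 6 blug H.
Parse right to left (heavy = foot alone; LL = one foot; stranded L unfooted): (ˈplek) na (ˈfi:s) (ke.ˈste) (ˈblug).
Foot heads: 1, 3, 5, 6.
Primary stress on the leftmost head = syllable 1.
Secondary stress on 3, 5, 6: ˈplek.na.ˌfi:s.ke.ˌste.ˌblug.

primary 1, secondary 3, 5, 6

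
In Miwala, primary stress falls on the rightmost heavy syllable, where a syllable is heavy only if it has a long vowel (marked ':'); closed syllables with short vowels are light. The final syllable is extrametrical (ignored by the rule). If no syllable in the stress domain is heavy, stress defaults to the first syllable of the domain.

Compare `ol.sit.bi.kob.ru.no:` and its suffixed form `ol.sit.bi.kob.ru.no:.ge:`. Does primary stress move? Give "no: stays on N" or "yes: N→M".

Base `ol.sit.bi.kob.ru.no:` (6 syllables):
  The final syllable (6, no:) is extrametrical; the stress domain is syllables 1–5.
  Weights: 1 ol L, 2 sit L, 3 bi L, 4 kob L, 5 ru L.
  No heavy syllable in the domain; default to the first syllable of the domain = syllable 1.
  → primary stress on syllable 1.
Suffixed `ol.sit.bi.kob.ru.no:.ge:` (7 syllables):
  The final syllable (7, ge:) is extrametrical; the stress domain is syllables 1–6.
  Weights: 1 ol L, 2 sit L, 3 bi L, 4 kob L, 5 ru L, 6 no: H.
  Heavy syllables in the domain: 6. The rightmost is syllable 6 (no:).
  → primary stress on syllable 6.

yes: 1→6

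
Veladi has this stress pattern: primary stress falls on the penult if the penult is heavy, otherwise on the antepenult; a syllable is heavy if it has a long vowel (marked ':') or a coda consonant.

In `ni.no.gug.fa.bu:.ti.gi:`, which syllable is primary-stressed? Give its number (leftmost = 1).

Weights: 5 bu: H, 6 ti L, 7 gi: H.
The penult (syllable 6, ti) is light, so stress falls on the antepenult (syllable 5, bu:).
Primary stress: syllable 5 → ni.no.gug.fa.ˈbu:.ti.gi:.

5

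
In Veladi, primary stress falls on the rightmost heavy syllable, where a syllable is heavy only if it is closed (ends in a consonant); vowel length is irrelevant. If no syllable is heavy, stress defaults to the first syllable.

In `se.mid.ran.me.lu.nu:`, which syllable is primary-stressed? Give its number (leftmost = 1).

3

Weights: 1 se L, 2 mid H, 3 ran H, 4 me L, 5 lu L, 6 nu: L.
Heavy syllables in the domain: 2, 3. The rightmost is syllable 3 (ran).
Primary stress: syllable 3 → se.mid.ˈran.me.lu.nu:.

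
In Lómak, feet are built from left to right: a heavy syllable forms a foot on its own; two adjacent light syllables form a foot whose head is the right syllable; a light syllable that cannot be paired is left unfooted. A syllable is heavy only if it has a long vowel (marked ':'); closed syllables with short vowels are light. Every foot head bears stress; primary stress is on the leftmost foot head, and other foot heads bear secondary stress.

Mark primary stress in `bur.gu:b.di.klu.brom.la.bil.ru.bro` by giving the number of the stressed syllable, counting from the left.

Weights: 1 bur L, 2 gu:b H, 3 di L, 4 klu L, 5 brom L, 6 la L, 7 bil L, 8 ru L, 9 bro L.
Parse left to right (heavy = foot alone; LL = one foot; stranded L unfooted): bur (ˈgu:b) (di.ˈklu) (brom.ˈla) (bil.ˈru) bro.
Foot heads: 2, 4, 6, 8.
Primary stress on the leftmost head = syllable 2.
Primary stress: syllable 2 → bur.ˈgu:b.di.klu.brom.la.bil.ru.bro.

2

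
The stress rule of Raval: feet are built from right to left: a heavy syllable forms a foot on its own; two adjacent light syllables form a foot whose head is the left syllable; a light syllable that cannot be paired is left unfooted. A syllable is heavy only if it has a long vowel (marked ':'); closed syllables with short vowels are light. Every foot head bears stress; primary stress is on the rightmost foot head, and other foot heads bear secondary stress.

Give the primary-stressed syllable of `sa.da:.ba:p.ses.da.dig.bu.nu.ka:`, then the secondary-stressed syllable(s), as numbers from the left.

Weights: 1 sa L, 2 da: H, 3 ba:p H, 4 ses L, 5 da L, 6 dig L, 7 bu L, 8 nu L, 9 ka: H.
Parse right to left (heavy = foot alone; LL = one foot; stranded L unfooted): sa (ˈda:) (ˈba:p) ses (ˈda.dig) (ˈbu.nu) (ˈka:).
Foot heads: 2, 3, 5, 7, 9.
Primary stress on the rightmost head = syllable 9.
Secondary stress on 2, 3, 5, 7: sa.ˌda:.ˌba:p.ses.ˌda.dig.ˌbu.nu.ˈka:.

primary 9, secondary 2, 3, 5, 7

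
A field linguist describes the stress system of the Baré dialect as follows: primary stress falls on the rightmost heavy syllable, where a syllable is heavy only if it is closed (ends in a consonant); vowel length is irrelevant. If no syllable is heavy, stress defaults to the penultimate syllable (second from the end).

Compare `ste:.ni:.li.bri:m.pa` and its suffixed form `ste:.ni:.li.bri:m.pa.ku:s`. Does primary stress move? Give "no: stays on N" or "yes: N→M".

Base `ste:.ni:.li.bri:m.pa` (5 syllables):
  Weights: 1 ste: L, 2 ni: L, 3 li L, 4 bri:m H, 5 pa L.
  Heavy syllables in the domain: 4. The rightmost is syllable 4 (bri:m).
  → primary stress on syllable 4.
Suffixed `ste:.ni:.li.bri:m.pa.ku:s` (6 syllables):
  Weights: 1 ste: L, 2 ni: L, 3 li L, 4 bri:m H, 5 pa L, 6 ku:s H.
  Heavy syllables in the domain: 4, 6. The rightmost is syllable 6 (ku:s).
  → primary stress on syllable 6.

yes: 4→6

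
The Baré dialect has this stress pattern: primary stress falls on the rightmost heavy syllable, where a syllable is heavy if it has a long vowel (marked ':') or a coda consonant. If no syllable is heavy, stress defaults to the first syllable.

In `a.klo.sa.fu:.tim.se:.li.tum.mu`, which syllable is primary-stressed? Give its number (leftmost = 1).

8

Weights: 1 a L, 2 klo L, 3 sa L, 4 fu: H, 5 tim H, 6 se: H, 7 li L, 8 tum H, 9 mu L.
Heavy syllables in the domain: 4, 5, 6, 8. The rightmost is syllable 8 (tum).
Primary stress: syllable 8 → a.klo.sa.fu:.tim.se:.li.ˈtum.mu.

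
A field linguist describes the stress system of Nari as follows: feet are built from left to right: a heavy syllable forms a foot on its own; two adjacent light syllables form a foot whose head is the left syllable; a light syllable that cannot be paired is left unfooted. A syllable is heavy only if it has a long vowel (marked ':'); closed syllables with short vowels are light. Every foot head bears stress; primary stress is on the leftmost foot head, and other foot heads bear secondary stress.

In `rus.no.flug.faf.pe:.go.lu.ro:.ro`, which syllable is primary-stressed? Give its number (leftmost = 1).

1

Weights: 1 rus L, 2 no L, 3 flug L, 4 faf L, 5 pe: H, 6 go L, 7 lu L, 8 ro: H, 9 ro L.
Parse left to right (heavy = foot alone; LL = one foot; stranded L unfooted): (ˈrus.no) (ˈflug.faf) (ˈpe:) (ˈgo.lu) (ˈro:) ro.
Foot heads: 1, 3, 5, 6, 8.
Primary stress on the leftmost head = syllable 1.
Primary stress: syllable 1 → ˈrus.no.flug.faf.pe:.go.lu.ro:.ro.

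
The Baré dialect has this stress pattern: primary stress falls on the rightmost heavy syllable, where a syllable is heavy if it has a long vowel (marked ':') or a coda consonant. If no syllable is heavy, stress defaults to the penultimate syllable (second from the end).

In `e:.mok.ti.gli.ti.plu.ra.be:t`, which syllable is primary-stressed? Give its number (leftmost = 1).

Weights: 1 e: H, 2 mok H, 3 ti L, 4 gli L, 5 ti L, 6 plu L, 7 ra L, 8 be:t H.
Heavy syllables in the domain: 1, 2, 8. The rightmost is syllable 8 (be:t).
Primary stress: syllable 8 → e:.mok.ti.gli.ti.plu.ra.ˈbe:t.

8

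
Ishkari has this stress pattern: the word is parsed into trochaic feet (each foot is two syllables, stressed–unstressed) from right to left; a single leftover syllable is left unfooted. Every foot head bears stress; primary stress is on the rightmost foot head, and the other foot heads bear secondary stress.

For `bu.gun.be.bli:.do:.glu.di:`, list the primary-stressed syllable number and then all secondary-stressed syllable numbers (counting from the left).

primary 6, secondary 2, 4

Parse right to left into trochaic (ˈσσ) feet: bu (ˈgun.be) (ˈbli:.do:) (ˈglu.di:). Syllable 1 is left unfooted.
Foot heads (stressed positions): 2, 4, 6.
End Rule Rightmost: primary stress on the rightmost head = syllable 6.
Secondary stress on 2, 4: bu.ˌgun.be.ˌbli:.do:.ˈglu.di:.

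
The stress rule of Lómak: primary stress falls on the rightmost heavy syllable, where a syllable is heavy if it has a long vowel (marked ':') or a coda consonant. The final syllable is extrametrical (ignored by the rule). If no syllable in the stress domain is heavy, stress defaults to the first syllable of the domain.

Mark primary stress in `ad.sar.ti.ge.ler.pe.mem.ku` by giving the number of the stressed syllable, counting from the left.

7

The final syllable (8, ku) is extrametrical; the stress domain is syllables 1–7.
Weights: 1 ad H, 2 sar H, 3 ti L, 4 ge L, 5 ler H, 6 pe L, 7 mem H.
Heavy syllables in the domain: 1, 2, 5, 7. The rightmost is syllable 7 (mem).
Primary stress: syllable 7 → ad.sar.ti.ge.ler.pe.ˈmem.ku.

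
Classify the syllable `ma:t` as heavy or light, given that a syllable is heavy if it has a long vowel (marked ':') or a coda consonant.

heavy

`ma:t`: long vowel, closed (coda /t/). Long vowel and closed → heavy.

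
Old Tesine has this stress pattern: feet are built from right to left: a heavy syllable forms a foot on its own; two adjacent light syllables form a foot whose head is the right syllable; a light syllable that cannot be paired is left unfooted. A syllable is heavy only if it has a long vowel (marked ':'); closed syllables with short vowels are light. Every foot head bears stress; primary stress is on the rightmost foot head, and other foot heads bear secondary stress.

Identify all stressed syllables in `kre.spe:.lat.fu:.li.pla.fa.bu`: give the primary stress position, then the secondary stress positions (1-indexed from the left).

primary 8, secondary 2, 4, 6

Weights: 1 kre L, 2 spe: H, 3 lat L, 4 fu: H, 5 li L, 6 pla L, 7 fa L, 8 bu L.
Parse right to left (heavy = foot alone; LL = one foot; stranded L unfooted): kre (ˈspe:) lat (ˈfu:) (li.ˈpla) (fa.ˈbu).
Foot heads: 2, 4, 6, 8.
Primary stress on the rightmost head = syllable 8.
Secondary stress on 2, 4, 6: kre.ˌspe:.lat.ˌfu:.li.ˌpla.fa.ˈbu.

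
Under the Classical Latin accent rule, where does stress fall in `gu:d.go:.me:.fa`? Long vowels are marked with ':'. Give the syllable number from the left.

Classical Latin: stress the penult if heavy (long vowel or closed), else the antepenult.
Weights: 2 go: H, 3 me: H, 4 fa L.
The penult (syllable 3, me:) is heavy, so it takes stress.
Stress on syllable 3: gu:d.go:.ˈme:.fa.

3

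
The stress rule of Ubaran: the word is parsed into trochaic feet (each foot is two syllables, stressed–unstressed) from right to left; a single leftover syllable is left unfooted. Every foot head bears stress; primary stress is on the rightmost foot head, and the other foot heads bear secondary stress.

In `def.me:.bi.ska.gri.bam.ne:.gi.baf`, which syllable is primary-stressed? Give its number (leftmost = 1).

Parse right to left into trochaic (ˈσσ) feet: def (ˈme:.bi) (ˈska.gri) (ˈbam.ne:) (ˈgi.baf). Syllable 1 is left unfooted.
Foot heads (stressed positions): 2, 4, 6, 8.
End Rule Rightmost: primary stress on the rightmost head = syllable 8.
Primary stress: syllable 8 → def.me:.bi.ska.gri.bam.ne:.ˈgi.baf.

8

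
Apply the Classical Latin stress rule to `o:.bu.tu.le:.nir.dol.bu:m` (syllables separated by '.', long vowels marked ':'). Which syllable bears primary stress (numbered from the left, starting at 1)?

Classical Latin: stress the penult if heavy (long vowel or closed), else the antepenult.
Weights: 5 nir H, 6 dol H, 7 bu:m H.
The penult (syllable 6, dol) is heavy, so it takes stress.
Stress on syllable 6: o:.bu.tu.le:.nir.ˈdol.bu:m.

6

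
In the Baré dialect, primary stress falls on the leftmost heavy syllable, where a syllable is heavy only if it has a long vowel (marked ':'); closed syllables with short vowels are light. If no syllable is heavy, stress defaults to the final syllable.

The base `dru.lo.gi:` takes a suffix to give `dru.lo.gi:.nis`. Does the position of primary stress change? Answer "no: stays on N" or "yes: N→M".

no: stays on 3

Base `dru.lo.gi:` (3 syllables):
  Weights: 1 dru L, 2 lo L, 3 gi: H.
  Heavy syllables in the domain: 3. The leftmost is syllable 3 (gi:).
  → primary stress on syllable 3.
Suffixed `dru.lo.gi:.nis` (4 syllables):
  Weights: 1 dru L, 2 lo L, 3 gi: H, 4 nis L.
  Heavy syllables in the domain: 3. The leftmost is syllable 3 (gi:).
  → primary stress on syllable 3.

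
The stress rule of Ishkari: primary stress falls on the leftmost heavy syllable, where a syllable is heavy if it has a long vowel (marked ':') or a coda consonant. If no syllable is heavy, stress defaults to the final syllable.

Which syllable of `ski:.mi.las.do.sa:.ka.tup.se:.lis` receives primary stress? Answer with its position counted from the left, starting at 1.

1

Weights: 1 ski: H, 2 mi L, 3 las H, 4 do L, 5 sa: H, 6 ka L, 7 tup H, 8 se: H, 9 lis H.
Heavy syllables in the domain: 1, 3, 5, 7, 8, 9. The leftmost is syllable 1 (ski:).
Primary stress: syllable 1 → ˈski:.mi.las.do.sa:.ka.tup.se:.lis.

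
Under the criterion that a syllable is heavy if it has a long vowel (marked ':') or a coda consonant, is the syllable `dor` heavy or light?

heavy

`dor`: short vowel, closed (coda /r/). Closed → heavy.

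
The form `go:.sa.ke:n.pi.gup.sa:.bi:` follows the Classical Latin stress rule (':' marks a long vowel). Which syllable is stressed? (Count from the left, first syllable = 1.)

Classical Latin: stress the penult if heavy (long vowel or closed), else the antepenult.
Weights: 5 gup H, 6 sa: H, 7 bi: H.
The penult (syllable 6, sa:) is heavy, so it takes stress.
Stress on syllable 6: go:.sa.ke:n.pi.gup.ˈsa:.bi:.

6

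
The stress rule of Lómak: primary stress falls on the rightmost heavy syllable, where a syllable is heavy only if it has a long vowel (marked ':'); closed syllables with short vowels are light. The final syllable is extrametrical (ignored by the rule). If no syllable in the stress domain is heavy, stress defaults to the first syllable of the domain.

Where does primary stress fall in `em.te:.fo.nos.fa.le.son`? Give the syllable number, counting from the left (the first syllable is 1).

2

The final syllable (7, son) is extrametrical; the stress domain is syllables 1–6.
Weights: 1 em L, 2 te: H, 3 fo L, 4 nos L, 5 fa L, 6 le L.
Heavy syllables in the domain: 2. The rightmost is syllable 2 (te:).
Primary stress: syllable 2 → em.ˈte:.fo.nos.fa.le.son.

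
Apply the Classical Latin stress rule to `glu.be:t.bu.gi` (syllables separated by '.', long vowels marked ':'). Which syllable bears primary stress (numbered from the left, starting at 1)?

2

Classical Latin: stress the penult if heavy (long vowel or closed), else the antepenult.
Weights: 2 be:t H, 3 bu L, 4 gi L.
The penult (syllable 3, bu) is light, so stress falls on the antepenult (syllable 2, be:t).
Stress on syllable 2: glu.ˈbe:t.bu.gi.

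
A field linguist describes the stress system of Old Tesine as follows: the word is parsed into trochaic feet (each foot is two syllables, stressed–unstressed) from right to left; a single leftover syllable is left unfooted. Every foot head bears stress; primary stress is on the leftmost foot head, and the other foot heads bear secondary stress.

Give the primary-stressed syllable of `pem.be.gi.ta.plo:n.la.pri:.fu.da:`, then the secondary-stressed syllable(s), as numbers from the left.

primary 2, secondary 4, 6, 8

Parse right to left into trochaic (ˈσσ) feet: pem (ˈbe.gi) (ˈta.plo:n) (ˈla.pri:) (ˈfu.da:). Syllable 1 is left unfooted.
Foot heads (stressed positions): 2, 4, 6, 8.
End Rule Leftmost: primary stress on the leftmost head = syllable 2.
Secondary stress on 4, 6, 8: pem.ˈbe.gi.ˌta.plo:n.ˌla.pri:.ˌfu.da:.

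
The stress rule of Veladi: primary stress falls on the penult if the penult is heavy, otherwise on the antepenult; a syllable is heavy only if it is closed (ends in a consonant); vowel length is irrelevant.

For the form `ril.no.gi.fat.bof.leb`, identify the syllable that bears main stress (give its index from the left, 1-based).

Weights: 4 fat H, 5 bof H, 6 leb H.
The penult (syllable 5, bof) is heavy, so it takes stress.
Primary stress: syllable 5 → ril.no.gi.fat.ˈbof.leb.

5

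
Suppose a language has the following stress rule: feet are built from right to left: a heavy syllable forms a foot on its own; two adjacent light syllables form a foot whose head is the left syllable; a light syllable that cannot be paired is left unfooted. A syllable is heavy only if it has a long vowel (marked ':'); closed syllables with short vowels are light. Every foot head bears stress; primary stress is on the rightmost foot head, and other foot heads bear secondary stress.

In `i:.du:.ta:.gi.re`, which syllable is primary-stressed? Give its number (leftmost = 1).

Weights: 1 i: H, 2 du: H, 3 ta: H, 4 gi L, 5 re L.
Parse right to left (heavy = foot alone; LL = one foot; stranded L unfooted): (ˈi:) (ˈdu:) (ˈta:) (ˈgi.re).
Foot heads: 1, 2, 3, 4.
Primary stress on the rightmost head = syllable 4.
Primary stress: syllable 4 → i:.du:.ta:.ˈgi.re.

4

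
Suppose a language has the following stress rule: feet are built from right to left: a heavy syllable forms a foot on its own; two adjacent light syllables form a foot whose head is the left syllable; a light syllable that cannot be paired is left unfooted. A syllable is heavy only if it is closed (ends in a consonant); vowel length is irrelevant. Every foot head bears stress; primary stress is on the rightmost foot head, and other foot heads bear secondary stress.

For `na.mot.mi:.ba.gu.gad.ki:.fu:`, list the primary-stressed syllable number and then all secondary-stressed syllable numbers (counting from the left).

primary 7, secondary 2, 4, 6

Weights: 1 na L, 2 mot H, 3 mi: L, 4 ba L, 5 gu L, 6 gad H, 7 ki: L, 8 fu: L.
Parse right to left (heavy = foot alone; LL = one foot; stranded L unfooted): na (ˈmot) mi: (ˈba.gu) (ˈgad) (ˈki:.fu:).
Foot heads: 2, 4, 6, 7.
Primary stress on the rightmost head = syllable 7.
Secondary stress on 2, 4, 6: na.ˌmot.mi:.ˌba.gu.ˌgad.ˈki:.fu:.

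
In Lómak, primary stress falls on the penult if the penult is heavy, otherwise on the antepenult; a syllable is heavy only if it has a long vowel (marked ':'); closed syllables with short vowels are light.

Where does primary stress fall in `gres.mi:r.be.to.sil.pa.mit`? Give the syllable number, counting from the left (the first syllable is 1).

Weights: 5 sil L, 6 pa L, 7 mit L.
The penult (syllable 6, pa) is light, so stress falls on the antepenult (syllable 5, sil).
Primary stress: syllable 5 → gres.mi:r.be.to.ˈsil.pa.mit.

5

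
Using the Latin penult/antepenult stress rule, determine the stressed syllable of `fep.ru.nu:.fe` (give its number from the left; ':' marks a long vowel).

Classical Latin: stress the penult if heavy (long vowel or closed), else the antepenult.
Weights: 2 ru L, 3 nu: H, 4 fe L.
The penult (syllable 3, nu:) is heavy, so it takes stress.
Stress on syllable 3: fep.ru.ˈnu:.fe.

3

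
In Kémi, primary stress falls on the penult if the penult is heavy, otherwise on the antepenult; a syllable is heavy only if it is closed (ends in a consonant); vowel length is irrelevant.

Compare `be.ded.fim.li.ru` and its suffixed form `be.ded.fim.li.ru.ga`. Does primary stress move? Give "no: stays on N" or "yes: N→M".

Base `be.ded.fim.li.ru` (5 syllables):
  Weights: 3 fim H, 4 li L, 5 ru L.
  The penult (syllable 4, li) is light, so stress falls on the antepenult (syllable 3, fim).
  → primary stress on syllable 3.
Suffixed `be.ded.fim.li.ru.ga` (6 syllables):
  Weights: 4 li L, 5 ru L, 6 ga L.
  The penult (syllable 5, ru) is light, so stress falls on the antepenult (syllable 4, li).
  → primary stress on syllable 4.

yes: 3→4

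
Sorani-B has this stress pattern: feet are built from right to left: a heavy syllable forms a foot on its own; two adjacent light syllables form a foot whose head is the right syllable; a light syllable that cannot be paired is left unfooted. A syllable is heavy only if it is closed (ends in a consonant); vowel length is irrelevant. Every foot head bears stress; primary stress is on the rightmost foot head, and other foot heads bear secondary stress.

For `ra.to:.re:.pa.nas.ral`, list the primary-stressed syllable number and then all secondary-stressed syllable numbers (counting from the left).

primary 6, secondary 2, 4, 5

Weights: 1 ra L, 2 to: L, 3 re: L, 4 pa L, 5 nas H, 6 ral H.
Parse right to left (heavy = foot alone; LL = one foot; stranded L unfooted): (ra.ˈto:) (re:.ˈpa) (ˈnas) (ˈral).
Foot heads: 2, 4, 5, 6.
Primary stress on the rightmost head = syllable 6.
Secondary stress on 2, 4, 5: ra.ˌto:.re:.ˌpa.ˌnas.ˈral.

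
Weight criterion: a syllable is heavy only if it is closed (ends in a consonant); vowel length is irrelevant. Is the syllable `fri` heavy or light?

`fri`: short vowel, open (no coda). Open (no coda) → light.

light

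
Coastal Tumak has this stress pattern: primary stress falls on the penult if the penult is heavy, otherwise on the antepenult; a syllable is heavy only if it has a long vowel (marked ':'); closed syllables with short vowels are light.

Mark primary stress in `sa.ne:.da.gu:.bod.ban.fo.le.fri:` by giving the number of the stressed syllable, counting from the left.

Weights: 7 fo L, 8 le L, 9 fri: H.
The penult (syllable 8, le) is light, so stress falls on the antepenult (syllable 7, fo).
Primary stress: syllable 7 → sa.ne:.da.gu:.bod.ban.ˈfo.le.fri:.

7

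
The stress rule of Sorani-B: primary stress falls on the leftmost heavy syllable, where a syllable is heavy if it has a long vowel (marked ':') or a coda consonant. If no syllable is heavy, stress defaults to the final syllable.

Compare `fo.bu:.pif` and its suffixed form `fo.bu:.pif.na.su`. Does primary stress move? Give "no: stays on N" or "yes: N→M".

no: stays on 2

Base `fo.bu:.pif` (3 syllables):
  Weights: 1 fo L, 2 bu: H, 3 pif H.
  Heavy syllables in the domain: 2, 3. The leftmost is syllable 2 (bu:).
  → primary stress on syllable 2.
Suffixed `fo.bu:.pif.na.su` (5 syllables):
  Weights: 1 fo L, 2 bu: H, 3 pif H, 4 na L, 5 su L.
  Heavy syllables in the domain: 2, 3. The leftmost is syllable 2 (bu:).
  → primary stress on syllable 2.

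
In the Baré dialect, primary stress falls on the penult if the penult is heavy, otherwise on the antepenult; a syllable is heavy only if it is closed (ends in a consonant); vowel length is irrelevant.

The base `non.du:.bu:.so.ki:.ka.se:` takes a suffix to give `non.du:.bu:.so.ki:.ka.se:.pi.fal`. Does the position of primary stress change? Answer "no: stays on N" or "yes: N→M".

Base `non.du:.bu:.so.ki:.ka.se:` (7 syllables):
  Weights: 5 ki: L, 6 ka L, 7 se: L.
  The penult (syllable 6, ka) is light, so stress falls on the antepenult (syllable 5, ki:).
  → primary stress on syllable 5.
Suffixed `non.du:.bu:.so.ki:.ka.se:.pi.fal` (9 syllables):
  Weights: 7 se: L, 8 pi L, 9 fal H.
  The penult (syllable 8, pi) is light, so stress falls on the antepenult (syllable 7, se:).
  → primary stress on syllable 7.

yes: 5→7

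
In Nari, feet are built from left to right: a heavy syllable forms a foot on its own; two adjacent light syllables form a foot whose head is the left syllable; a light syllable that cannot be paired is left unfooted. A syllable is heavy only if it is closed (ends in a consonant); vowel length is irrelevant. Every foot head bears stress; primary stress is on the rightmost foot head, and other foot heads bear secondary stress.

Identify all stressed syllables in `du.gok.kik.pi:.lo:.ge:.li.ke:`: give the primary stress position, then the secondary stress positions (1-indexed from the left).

primary 6, secondary 2, 3, 4

Weights: 1 du L, 2 gok H, 3 kik H, 4 pi: L, 5 lo: L, 6 ge: L, 7 li L, 8 ke: L.
Parse left to right (heavy = foot alone; LL = one foot; stranded L unfooted): du (ˈgok) (ˈkik) (ˈpi:.lo:) (ˈge:.li) ke:.
Foot heads: 2, 3, 4, 6.
Primary stress on the rightmost head = syllable 6.
Secondary stress on 2, 3, 4: du.ˌgok.ˌkik.ˌpi:.lo:.ˈge:.li.ke:.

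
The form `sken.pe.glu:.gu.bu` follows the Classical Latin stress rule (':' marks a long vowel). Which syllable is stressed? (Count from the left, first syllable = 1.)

3

Classical Latin: stress the penult if heavy (long vowel or closed), else the antepenult.
Weights: 3 glu: H, 4 gu L, 5 bu L.
The penult (syllable 4, gu) is light, so stress falls on the antepenult (syllable 3, glu:).
Stress on syllable 3: sken.pe.ˈglu:.gu.bu.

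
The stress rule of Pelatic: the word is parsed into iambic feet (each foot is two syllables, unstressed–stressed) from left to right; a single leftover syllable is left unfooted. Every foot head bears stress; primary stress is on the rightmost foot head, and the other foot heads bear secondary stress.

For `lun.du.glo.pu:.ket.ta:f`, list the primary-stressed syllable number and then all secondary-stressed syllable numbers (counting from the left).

Parse left to right into iambic (σˈσ) feet: (lun.ˈdu) (glo.ˈpu:) (ket.ˈta:f).
Foot heads (stressed positions): 2, 4, 6.
End Rule Rightmost: primary stress on the rightmost head = syllable 6.
Secondary stress on 2, 4: lun.ˌdu.glo.ˌpu:.ket.ˈta:f.

primary 6, secondary 2, 4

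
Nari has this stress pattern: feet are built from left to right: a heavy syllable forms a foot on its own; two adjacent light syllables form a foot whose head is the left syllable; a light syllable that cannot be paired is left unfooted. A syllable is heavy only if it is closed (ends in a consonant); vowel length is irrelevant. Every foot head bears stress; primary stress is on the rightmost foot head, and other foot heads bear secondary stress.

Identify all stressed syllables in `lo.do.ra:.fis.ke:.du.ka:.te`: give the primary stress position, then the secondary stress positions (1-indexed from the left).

primary 7, secondary 1, 4, 5

Weights: 1 lo L, 2 do L, 3 ra: L, 4 fis H, 5 ke: L, 6 du L, 7 ka: L, 8 te L.
Parse left to right (heavy = foot alone; LL = one foot; stranded L unfooted): (ˈlo.do) ra: (ˈfis) (ˈke:.du) (ˈka:.te).
Foot heads: 1, 4, 5, 7.
Primary stress on the rightmost head = syllable 7.
Secondary stress on 1, 4, 5: ˌlo.do.ra:.ˌfis.ˌke:.du.ˈka:.te.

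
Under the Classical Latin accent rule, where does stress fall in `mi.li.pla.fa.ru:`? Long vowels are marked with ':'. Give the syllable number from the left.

3

Classical Latin: stress the penult if heavy (long vowel or closed), else the antepenult.
Weights: 3 pla L, 4 fa L, 5 ru: H.
The penult (syllable 4, fa) is light, so stress falls on the antepenult (syllable 3, pla).
Stress on syllable 3: mi.li.ˈpla.fa.ru:.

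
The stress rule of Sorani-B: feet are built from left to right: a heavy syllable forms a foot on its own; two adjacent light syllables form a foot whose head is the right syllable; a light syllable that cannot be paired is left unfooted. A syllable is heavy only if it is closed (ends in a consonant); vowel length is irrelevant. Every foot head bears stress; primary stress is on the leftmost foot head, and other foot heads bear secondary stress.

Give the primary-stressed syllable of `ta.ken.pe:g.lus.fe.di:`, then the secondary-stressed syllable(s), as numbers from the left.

primary 2, secondary 3, 4, 6

Weights: 1 ta L, 2 ken H, 3 pe:g H, 4 lus H, 5 fe L, 6 di: L.
Parse left to right (heavy = foot alone; LL = one foot; stranded L unfooted): ta (ˈken) (ˈpe:g) (ˈlus) (fe.ˈdi:).
Foot heads: 2, 3, 4, 6.
Primary stress on the leftmost head = syllable 2.
Secondary stress on 3, 4, 6: ta.ˈken.ˌpe:g.ˌlus.fe.ˌdi:.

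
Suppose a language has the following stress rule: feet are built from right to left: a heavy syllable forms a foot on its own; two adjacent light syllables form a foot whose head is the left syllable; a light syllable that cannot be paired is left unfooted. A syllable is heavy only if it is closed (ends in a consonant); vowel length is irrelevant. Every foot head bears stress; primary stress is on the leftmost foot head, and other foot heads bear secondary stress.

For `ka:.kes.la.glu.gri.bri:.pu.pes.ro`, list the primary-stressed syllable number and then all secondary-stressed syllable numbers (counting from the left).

primary 2, secondary 4, 6, 8

Weights: 1 ka: L, 2 kes H, 3 la L, 4 glu L, 5 gri L, 6 bri: L, 7 pu L, 8 pes H, 9 ro L.
Parse right to left (heavy = foot alone; LL = one foot; stranded L unfooted): ka: (ˈkes) la (ˈglu.gri) (ˈbri:.pu) (ˈpes) ro.
Foot heads: 2, 4, 6, 8.
Primary stress on the leftmost head = syllable 2.
Secondary stress on 4, 6, 8: ka:.ˈkes.la.ˌglu.gri.ˌbri:.pu.ˌpes.ro.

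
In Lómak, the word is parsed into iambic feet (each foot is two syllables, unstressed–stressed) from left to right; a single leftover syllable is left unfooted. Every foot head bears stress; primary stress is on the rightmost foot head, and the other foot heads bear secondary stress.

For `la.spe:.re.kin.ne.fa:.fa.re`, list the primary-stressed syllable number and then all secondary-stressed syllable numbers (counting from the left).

Parse left to right into iambic (σˈσ) feet: (la.ˈspe:) (re.ˈkin) (ne.ˈfa:) (fa.ˈre).
Foot heads (stressed positions): 2, 4, 6, 8.
End Rule Rightmost: primary stress on the rightmost head = syllable 8.
Secondary stress on 2, 4, 6: la.ˌspe:.re.ˌkin.ne.ˌfa:.fa.ˈre.

primary 8, secondary 2, 4, 6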